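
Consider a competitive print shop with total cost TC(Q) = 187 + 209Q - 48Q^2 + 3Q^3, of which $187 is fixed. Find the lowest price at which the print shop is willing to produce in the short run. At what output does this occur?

$17 per unit, at Q = 8

The shutdown price is the minimum of AVC. VC = 209Q - 48Q^2 + 3Q^3, so AVC = 209 - 48Q + 3Q^2.
At the minimum of AVC, MC = AVC. MC = 209 - 96Q + 9Q^2; setting MC = AVC gives 6Q^2 - 48Q = 0, so Q = 8. min AVC = 17.
For P < $17 the firm produces nothing.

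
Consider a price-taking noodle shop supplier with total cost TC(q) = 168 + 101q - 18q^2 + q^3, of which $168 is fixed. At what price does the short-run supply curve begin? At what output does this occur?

$20 per unit, at q = 9

The firm shuts down when price falls below the minimum of average variable cost. AVC = VC/q = 101 - 18q + q^2.
At the minimum of AVC, MC = AVC. MC = 101 - 36q + 3q^2; setting MC = AVC gives 2q^2 - 18q = 0, so q = 9. min AVC = 20.
For P < $20 the firm produces nothing.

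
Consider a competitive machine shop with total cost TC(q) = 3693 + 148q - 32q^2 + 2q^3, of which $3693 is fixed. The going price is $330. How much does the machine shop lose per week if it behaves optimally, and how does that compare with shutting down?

Profit = -$313 at q = 13

AVC = 148 - 32q + 2q^2; min AVC = $20 at q = 8. Since P = $330 ≥ min AVC, the firm produces.
With MC = 148 - 64q + 6q^2, P = MC on the upward-sloping part at q* = 13.
TR = 330·13 = 4290. TC = 3693 + 910 = 4603. Profit = 4290 − 4603 = -$313.
Shutting down would mean losing the fixed cost of $3693, so operating at a loss of $313 is better by $3380.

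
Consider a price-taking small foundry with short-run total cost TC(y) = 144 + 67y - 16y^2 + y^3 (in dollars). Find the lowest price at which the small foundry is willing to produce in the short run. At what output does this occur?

The shutdown price is the minimum of AVC. VC = 67y - 16y^2 + y^3, so AVC = 67 - 16y + y^2.
At the minimum of AVC, MC = AVC. MC = 67 - 32y + 3y^2; setting MC = AVC gives 2y^2 - 16y = 0, so y = 8. min AVC = 3.
The firm shuts down for any P below $3.

$3 per unit, at y = 8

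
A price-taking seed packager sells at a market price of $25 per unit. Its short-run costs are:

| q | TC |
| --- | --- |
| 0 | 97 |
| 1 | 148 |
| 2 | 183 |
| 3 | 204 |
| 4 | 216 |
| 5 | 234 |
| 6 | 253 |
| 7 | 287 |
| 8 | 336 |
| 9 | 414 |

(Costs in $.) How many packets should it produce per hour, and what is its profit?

q = 0 (shut down); profit = -$97

Profit at each row (π = 25q − TC): q=0: -97; q=1: -123; q=2: -133; q=3: -129; q=4: -116; q=5: -109; q=6: -103; q=7: -112; q=8: -136; q=9: -189.
Profit is highest at q = 0. Equivalently, the lowest AVC in the table is 156/6 ≈ $26 at q = 6, and P = $25 falls below it — price never covers variable cost, so the firm shuts down and loses only its fixed cost.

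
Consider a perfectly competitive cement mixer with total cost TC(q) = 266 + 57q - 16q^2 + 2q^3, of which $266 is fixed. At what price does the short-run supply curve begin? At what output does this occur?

Short-run supply begins at min AVC. From VC = 57q - 16q^2 + 2q^3, AVC = 57 - 16q + 2q^2.
dAVC/dq = -16 + 4q = 0 gives q = 4. min AVC = 57 - 16·4 + 2·4^2 = 25.
So the shutdown price is $25.

$25 per unit, at q = 4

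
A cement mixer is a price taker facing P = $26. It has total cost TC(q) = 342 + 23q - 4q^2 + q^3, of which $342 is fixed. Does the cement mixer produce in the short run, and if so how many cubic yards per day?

Variable cost is VC = 23q - 4q^2 + q^3, so AVC = VC/q = 23 - 4q + q^2 and MC = dTC/dq = 23 - 8q + 3q^2.
AVC hits its minimum where MC = AVC, at q = 2, giving min AVC = 23 - 4·2 + 2^2 = $19.
Since P = $26 ≥ min AVC = $19, price covers variable cost and the firm should produce.
Solving P = MC: -3 - 8q + 3q^2 = 0 ⇒ q = -1/3 or 3. On the upward-sloping branch, q* = 3.
Check: AVC at q = 3 is $20 ≤ P, so revenue covers variable cost.
Profit = P·q − TC = 26·3 − 402 = -$324, a loss, but smaller than the $342 fixed cost the firm would lose by shutting down.

Produce at q = 3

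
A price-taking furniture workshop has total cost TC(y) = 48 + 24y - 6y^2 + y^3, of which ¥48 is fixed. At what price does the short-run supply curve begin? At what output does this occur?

¥15 per unit, at y = 3

The firm shuts down when price falls below the minimum of average variable cost. AVC = VC/y = 24 - 6y + y^2.
dAVC/dy = -6 + 2y = 0 gives y = 3. min AVC = 24 - 6·3 + 3^2 = 15.
So the shutdown price is ¥15.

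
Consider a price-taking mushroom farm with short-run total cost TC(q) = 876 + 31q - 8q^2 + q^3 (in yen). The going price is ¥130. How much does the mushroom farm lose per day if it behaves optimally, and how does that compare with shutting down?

Profit = -¥66 at q = 9

AVC = 31 - 8q + q^2 has its minimum ¥15 at q = 4; price ¥130 clears that bar, so the firm operates.
With MC = 31 - 16q + 3q^2, P = MC on the upward-sloping part at q* = 9.
TR = 130·9 = 1170. TC = 876 + 360 = 1236. Profit = 1170 − 1236 = -¥66.
That loss of ¥66 beats the ¥876 the firm would lose by shutting down; producing recovers ¥810 of fixed cost.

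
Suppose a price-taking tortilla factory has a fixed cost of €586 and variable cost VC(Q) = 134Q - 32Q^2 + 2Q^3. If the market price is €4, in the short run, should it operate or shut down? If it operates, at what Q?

Shut down

From TC, MC = TC'(Q) = 134 - 64Q + 6Q^2 and AVC = VC/Q = 134 - 32Q + 2Q^2.
The AVC parabola has its vertex at Q = 32/4 = 8, where AVC = 134 - 32·8 + 2·8^2 = €6.
P = €4 lies below min AVC = €6; no output level covers variable cost.
Best response: produce nothing and absorb the €586 fixed cost.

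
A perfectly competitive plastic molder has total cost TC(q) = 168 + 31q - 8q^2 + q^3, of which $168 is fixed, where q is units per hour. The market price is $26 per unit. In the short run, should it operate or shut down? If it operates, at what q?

From TC, MC = TC'(q) = 31 - 16q + 3q^2 and AVC = VC/q = 31 - 8q + q^2.
AVC is minimized where dAVC/dq = -8 + 2q = 0, at q = 4; min AVC = 31 - 8·4 + 4^2 = $15.
Because $26 ≥ $15, revenue can cover variable cost; the firm operates.
P = MC gives 5 - 16q + 3q^2 = 0, with roots 1/3 and 5. Take the larger (rising MC): q* = 5.
Check: AVC at q = 5 is $16 ≤ P, so revenue covers variable cost.
Profit = P·q − TC = 26·5 − 248 = -$118, a loss, but smaller than the $168 fixed cost the firm would lose by shutting down.

Produce at q = 5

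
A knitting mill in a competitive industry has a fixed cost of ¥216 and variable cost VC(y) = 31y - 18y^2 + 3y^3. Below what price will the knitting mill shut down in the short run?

The shutdown price is the minimum of AVC. VC = 31y - 18y^2 + 3y^3, so AVC = 31 - 18y + 3y^2.
At the minimum of AVC, MC = AVC. MC = 31 - 36y + 9y^2; setting MC = AVC gives 6y^2 - 18y = 0, so y = 3. min AVC = 4.
The firm shuts down for any P below ¥4.

¥4 per unit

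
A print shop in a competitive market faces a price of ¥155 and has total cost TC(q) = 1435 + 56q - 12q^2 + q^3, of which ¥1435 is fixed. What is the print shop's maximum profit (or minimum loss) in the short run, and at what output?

Profit = -¥225 at q = 11

AVC = 56 - 12q + q^2; min AVC = ¥20 at q = 6. Since P = ¥155 ≥ min AVC, the firm produces.
MC = 56 - 24q + 3q^2. Setting P = MC and taking the root on the rising branch gives q* = 11.
TR = 155·11 = 1705. TC = 1435 + 495 = 1930. Profit = 1705 − 1930 = -¥225.
That loss of ¥225 beats the ¥1435 the firm would lose by shutting down; producing recovers ¥1210 of fixed cost.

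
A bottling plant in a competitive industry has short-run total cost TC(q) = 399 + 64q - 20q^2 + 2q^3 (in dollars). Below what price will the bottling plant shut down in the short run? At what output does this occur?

Short-run supply begins at min AVC. From VC = 64q - 20q^2 + 2q^3, AVC = 64 - 20q + 2q^2.
dAVC/dq = -20 + 4q = 0 gives q = 5. min AVC = 64 - 20·5 + 2·5^2 = 14.
For P < $14 the firm produces nothing.

$14 per unit, at q = 5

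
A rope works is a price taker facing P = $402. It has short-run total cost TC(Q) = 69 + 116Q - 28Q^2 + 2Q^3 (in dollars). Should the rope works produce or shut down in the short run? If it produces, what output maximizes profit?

Variable cost is VC = 116Q - 28Q^2 + 2Q^3, so AVC = VC/Q = 116 - 28Q + 2Q^2 and MC = dTC/dQ = 116 - 56Q + 6Q^2.
AVC is minimized where dAVC/dQ = -28 + 4Q = 0, at Q = 7; min AVC = 116 - 28·7 + 2·7^2 = $18.
Because $402 ≥ $18, revenue can cover variable cost; the firm operates.
Set P = MC: 402 = 116 - 56Q + 6Q^2 → -286 - 56Q + 6Q^2 = 0. The roots are Q = -11/3 and Q = 13; the profit-maximizing output is on the rising part of MC, so Q* = 13.
Check: AVC at Q = 13 is $90 ≤ P, so revenue covers variable cost.
Profit = P·Q − TC = 402·13 − 1239 = $3987.

Produce at Q = 13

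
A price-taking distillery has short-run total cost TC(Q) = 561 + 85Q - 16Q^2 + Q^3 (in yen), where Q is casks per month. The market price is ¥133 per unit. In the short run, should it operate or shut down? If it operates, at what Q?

From TC, MC = TC'(Q) = 85 - 32Q + 3Q^2 and AVC = VC/Q = 85 - 16Q + Q^2.
AVC is minimized where dAVC/dQ = -16 + 2Q = 0, at Q = 8; min AVC = 85 - 16·8 + 8^2 = ¥21.
Because ¥133 ≥ ¥21, revenue can cover variable cost; the firm operates.
P = MC gives -48 - 32Q + 3Q^2 = 0, with roots -4/3 and 12. Take the larger (rising MC): Q* = 12.
Check: AVC at Q = 12 is ¥37 ≤ P, so revenue covers variable cost.
Profit = P·Q − TC = 133·12 − 1005 = ¥591.

Produce at Q = 12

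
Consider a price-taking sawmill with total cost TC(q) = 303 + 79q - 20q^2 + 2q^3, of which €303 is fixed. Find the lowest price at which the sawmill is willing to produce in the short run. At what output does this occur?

€29 per unit, at q = 5

The firm shuts down when price falls below the minimum of average variable cost. AVC = VC/q = 79 - 20q + 2q^2.
At the minimum of AVC, MC = AVC. MC = 79 - 40q + 6q^2; setting MC = AVC gives 4q^2 - 20q = 0, so q = 5. min AVC = 29.
The firm shuts down for any P below €29.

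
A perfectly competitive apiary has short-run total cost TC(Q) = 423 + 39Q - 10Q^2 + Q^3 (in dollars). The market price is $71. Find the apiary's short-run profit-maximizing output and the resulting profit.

Profit = -$39 at Q = 8

AVC = 39 - 10Q + Q^2 has its minimum $14 at Q = 5; price $71 clears that bar, so the firm operates.
MC = 39 - 20Q + 3Q^2. Setting P = MC and taking the root on the rising branch gives Q* = 8.
TR = 71·8 = 568. TC = 423 + 184 = 607. Profit = 568 − 607 = -$39.
That loss of $39 beats the $423 the firm would lose by shutting down; producing recovers $384 of fixed cost.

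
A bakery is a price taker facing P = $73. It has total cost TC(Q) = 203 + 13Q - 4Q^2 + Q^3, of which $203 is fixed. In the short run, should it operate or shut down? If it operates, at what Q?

Produce at Q = 6

Strip out fixed cost: VC = 13Q - 4Q^2 + Q^3. Then AVC = 13 - 4Q + Q^2 and MC = 13 - 8Q + 3Q^2.
AVC hits its minimum where MC = AVC, at Q = 2, giving min AVC = 13 - 4·2 + 2^2 = $9.
P = $73 exceeds min AVC = $9, so the firm stays open.
Solving P = MC: -60 - 8Q + 3Q^2 = 0 ⇒ Q = -10/3 or 6. On the upward-sloping branch, Q* = 6.
Check: AVC at Q = 6 is $25 ≤ P, so revenue covers variable cost.
Profit = P·Q − TC = 73·6 − 353 = $85.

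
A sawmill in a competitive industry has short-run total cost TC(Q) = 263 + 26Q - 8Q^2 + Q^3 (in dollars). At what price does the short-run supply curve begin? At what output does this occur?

$10 per unit, at Q = 4

The shutdown price is the minimum of AVC. VC = 26Q - 8Q^2 + Q^3, so AVC = 26 - 8Q + Q^2.
At the minimum of AVC, MC = AVC. MC = 26 - 16Q + 3Q^2; setting MC = AVC gives 2Q^2 - 8Q = 0, so Q = 4. min AVC = 10.
For P < $10 the firm produces nothing.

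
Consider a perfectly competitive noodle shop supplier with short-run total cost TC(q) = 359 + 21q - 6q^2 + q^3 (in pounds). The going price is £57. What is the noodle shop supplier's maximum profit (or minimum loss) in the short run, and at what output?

AVC = 21 - 6q + q^2 has its minimum £12 at q = 3; price £57 clears that bar, so the firm operates.
MC = 21 - 12q + 3q^2. Setting P = MC and taking the root on the rising branch gives q* = 6.
TR = 57·6 = 342. TC = 359 + 126 = 485. Profit = 342 − 485 = -£143.
Shutting down would mean losing the fixed cost of £359, so operating at a loss of £143 is better by £216.

Profit = -£143 at q = 6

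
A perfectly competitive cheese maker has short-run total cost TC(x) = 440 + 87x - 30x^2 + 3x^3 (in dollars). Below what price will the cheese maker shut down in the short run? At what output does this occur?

The shutdown price is the minimum of AVC. VC = 87x - 30x^2 + 3x^3, so AVC = 87 - 30x + 3x^2.
At the minimum of AVC, MC = AVC. MC = 87 - 60x + 9x^2; setting MC = AVC gives 6x^2 - 30x = 0, so x = 5. min AVC = 12.
For P < $12 the firm produces nothing.

$12 per unit, at x = 5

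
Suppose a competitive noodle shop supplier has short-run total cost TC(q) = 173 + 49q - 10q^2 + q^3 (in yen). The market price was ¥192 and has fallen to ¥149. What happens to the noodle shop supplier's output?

Output falls from 11 to 10

AVC = 49 - 10q + q^2, minimized at q = 5 where min AVC = ¥24. MC = 49 - 20q + 3q^2.
With P = ¥192 above the shutdown price, P = MC gives q = 11.
At P = ¥149 ≥ min AVC, set P = MC: q = 10. The firm stays open but cuts output.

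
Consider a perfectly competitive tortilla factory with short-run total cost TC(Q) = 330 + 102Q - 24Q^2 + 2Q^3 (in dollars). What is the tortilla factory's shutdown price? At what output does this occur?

$30 per unit, at Q = 6

The firm shuts down when price falls below the minimum of average variable cost. AVC = VC/Q = 102 - 24Q + 2Q^2.
dAVC/dQ = -24 + 4Q = 0 gives Q = 6. min AVC = 102 - 24·6 + 2·6^2 = 30.
So the shutdown price is $30.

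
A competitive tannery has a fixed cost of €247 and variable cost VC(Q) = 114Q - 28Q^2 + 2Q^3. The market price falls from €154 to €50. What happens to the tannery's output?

Output falls from 10 to 8

MC = 114 - 56Q + 6Q^2; the shutdown threshold is min AVC = €16 (at Q = 7).
With P = €154 above the shutdown price, P = MC gives Q = 10.
At P = €50 ≥ min AVC, set P = MC: Q = 8. The firm stays open but cuts output.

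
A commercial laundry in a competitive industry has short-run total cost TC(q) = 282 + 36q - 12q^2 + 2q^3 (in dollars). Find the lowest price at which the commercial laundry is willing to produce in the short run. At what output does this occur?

The firm shuts down when price falls below the minimum of average variable cost. AVC = VC/q = 36 - 12q + 2q^2.
At the minimum of AVC, MC = AVC. MC = 36 - 24q + 6q^2; setting MC = AVC gives 4q^2 - 12q = 0, so q = 3. min AVC = 18.
The firm shuts down for any P below $18.

$18 per unit, at q = 3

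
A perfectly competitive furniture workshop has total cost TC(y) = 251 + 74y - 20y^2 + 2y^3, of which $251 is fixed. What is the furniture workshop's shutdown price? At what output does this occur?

The firm shuts down when price falls below the minimum of average variable cost. AVC = VC/y = 74 - 20y + 2y^2.
dAVC/dy = -20 + 4y = 0 gives y = 5. min AVC = 74 - 20·5 + 2·5^2 = 24.
For P < $24 the firm produces nothing.

$24 per unit, at y = 5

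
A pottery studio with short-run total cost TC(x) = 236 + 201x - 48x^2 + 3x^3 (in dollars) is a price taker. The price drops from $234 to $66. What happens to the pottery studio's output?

MC = 201 - 96x + 9x^2; the shutdown threshold is min AVC = $9 (at x = 8).
At P = $234 ≥ min AVC, set P = MC on the rising branch: x = 11.
At P = $66 ≥ min AVC, set P = MC: x = 9. The firm stays open but cuts output.

Output falls from 11 to 9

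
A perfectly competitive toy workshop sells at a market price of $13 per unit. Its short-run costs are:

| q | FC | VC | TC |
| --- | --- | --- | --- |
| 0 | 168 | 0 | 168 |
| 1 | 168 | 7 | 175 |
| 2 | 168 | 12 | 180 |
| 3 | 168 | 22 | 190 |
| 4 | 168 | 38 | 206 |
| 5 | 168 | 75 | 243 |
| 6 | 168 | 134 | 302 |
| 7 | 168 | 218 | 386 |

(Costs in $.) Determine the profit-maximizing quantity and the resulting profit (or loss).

Compute π = P·q − TC at each output: q=0: -168; q=1: -162; q=2: -154; q=3: -151; q=4: -154; q=5: -178; q=6: -224; q=7: -295.
Profit is maximized at q = 3. AVC there is 22/3 = $7.33 ≤ P, so producing beats shutting down (which would give -$168).

q = 3; profit = -$151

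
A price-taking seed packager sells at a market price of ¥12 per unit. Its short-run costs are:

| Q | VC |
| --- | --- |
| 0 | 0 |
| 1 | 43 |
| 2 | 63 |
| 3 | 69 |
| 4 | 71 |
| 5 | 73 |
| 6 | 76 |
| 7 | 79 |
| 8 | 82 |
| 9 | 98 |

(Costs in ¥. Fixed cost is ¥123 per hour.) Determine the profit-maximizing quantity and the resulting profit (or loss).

Tabulate TR − TC: Q=0: -123; Q=1: -154; Q=2: -162; Q=3: -156; Q=4: -146; Q=5: -136; Q=6: -127; Q=7: -118; Q=8: -109; Q=9: -113.
Profit is maximized at Q = 8. AVC there is 82/8 = ¥10.25 ≤ P, so producing beats shutting down (which would give -¥123).

Q = 8; profit = -¥109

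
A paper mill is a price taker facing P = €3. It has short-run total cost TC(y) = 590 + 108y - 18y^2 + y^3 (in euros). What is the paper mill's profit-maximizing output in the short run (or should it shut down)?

Shut down

Strip out fixed cost: VC = 108y - 18y^2 + y^3. Then AVC = 108 - 18y + y^2 and MC = 108 - 36y + 3y^2.
AVC hits its minimum where MC = AVC, at y = 9, giving min AVC = 108 - 18·9 + 9^2 = €27.
P = €3 lies below min AVC = €27; no output level covers variable cost.
The firm minimizes its loss by shutting down and losing only its fixed cost of €590.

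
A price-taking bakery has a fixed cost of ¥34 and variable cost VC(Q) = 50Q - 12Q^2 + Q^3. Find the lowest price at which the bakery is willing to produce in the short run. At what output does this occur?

¥14 per unit, at Q = 6

The shutdown price is the minimum of AVC. VC = 50Q - 12Q^2 + Q^3, so AVC = 50 - 12Q + Q^2.
At the minimum of AVC, MC = AVC. MC = 50 - 24Q + 3Q^2; setting MC = AVC gives 2Q^2 - 12Q = 0, so Q = 6. min AVC = 14.
So the shutdown price is ¥14.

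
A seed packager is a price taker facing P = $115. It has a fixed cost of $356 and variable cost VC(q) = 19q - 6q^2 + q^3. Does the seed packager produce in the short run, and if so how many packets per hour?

Produce at q = 8

From TC, MC = TC'(q) = 19 - 12q + 3q^2 and AVC = VC/q = 19 - 6q + q^2.
AVC is minimized where dAVC/dq = -6 + 2q = 0, at q = 3; min AVC = 19 - 6·3 + 3^2 = $10.
Because $115 ≥ $10, revenue can cover variable cost; the firm operates.
P = MC gives -96 - 12q + 3q^2 = 0, with roots -4 and 8. Take the larger (rising MC): q* = 8.
Check: AVC at q = 8 is $35 ≤ P, so revenue covers variable cost.
Profit = P·q − TC = 115·8 − 636 = $284.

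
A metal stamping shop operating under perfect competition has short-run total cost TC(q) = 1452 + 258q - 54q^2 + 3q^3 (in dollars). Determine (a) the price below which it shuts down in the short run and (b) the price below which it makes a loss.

Shutdown price = $15; break-even price = $159

Shutdown price = min AVC. AVC = 258 - 54q + 3q^2, with vertex at q = 9 and minimum $15.
ATC = 1452/q + 258 - 54q + 3q^2. Setting dATC/dq = −1452/q^2 − 54 + 6q = 0 gives q = 11 (since 6·11^3 − 54·11^2 = 1452).
min ATC = 1452/11 + 258 − 54·11 + 3·11^2 = $159. That is the break-even price.
For $15 ≤ P < $159 the firm produces at a loss; below $15 it shuts down.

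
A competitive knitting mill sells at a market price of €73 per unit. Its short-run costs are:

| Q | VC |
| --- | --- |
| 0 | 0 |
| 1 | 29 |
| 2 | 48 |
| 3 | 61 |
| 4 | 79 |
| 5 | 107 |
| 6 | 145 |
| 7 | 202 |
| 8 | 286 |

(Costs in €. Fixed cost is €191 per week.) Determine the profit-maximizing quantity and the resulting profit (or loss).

Q = 7; profit = €118

Tabulate TR − TC: Q=0: -191; Q=1: -147; Q=2: -93; Q=3: -33; Q=4: 22; Q=5: 67; Q=6: 102; Q=7: 118; Q=8: 107.
Profit is maximized at Q = 7. AVC there is 202/7 = €28.86 ≤ P, so producing beats shutting down (which would give -€191).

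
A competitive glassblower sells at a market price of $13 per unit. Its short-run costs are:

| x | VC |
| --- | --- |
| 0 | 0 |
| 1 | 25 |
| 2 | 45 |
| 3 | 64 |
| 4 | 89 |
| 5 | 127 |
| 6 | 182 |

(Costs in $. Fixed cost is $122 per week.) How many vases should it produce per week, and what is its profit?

x = 0 (shut down); profit = -$122

Tabulate TR − TC: x=0: -122; x=1: -134; x=2: -141; x=3: -147; x=4: -159; x=5: -184; x=6: -226.
Profit is highest at x = 0. Equivalently, the lowest AVC in the table is 64/3 ≈ $21.33 at x = 3, and P = $13 falls below it — price never covers variable cost, so the firm shuts down and loses only its fixed cost.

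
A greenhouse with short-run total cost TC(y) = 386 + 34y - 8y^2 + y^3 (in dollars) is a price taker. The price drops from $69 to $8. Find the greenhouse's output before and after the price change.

MC = 34 - 16y + 3y^2; the shutdown threshold is min AVC = $18 (at y = 4).
With P = $69 above the shutdown price, P = MC gives y = 7.
At P = $8 < min AVC = $18, price no longer covers variable cost at any output, so the firm shuts down: y = 0.

Output falls from 7 to 0 (the firm shuts down)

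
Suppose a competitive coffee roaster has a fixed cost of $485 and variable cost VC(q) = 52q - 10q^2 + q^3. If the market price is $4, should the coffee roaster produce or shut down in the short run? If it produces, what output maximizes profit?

Shut down

Strip out fixed cost: VC = 52q - 10q^2 + q^3. Then AVC = 52 - 10q + q^2 and MC = 52 - 20q + 3q^2.
The AVC parabola has its vertex at q = 10/2 = 5, where AVC = 52 - 10·5 + 5^2 = $27.
P = $4 lies below min AVC = $27; no output level covers variable cost.
Best response: produce nothing and absorb the $485 fixed cost.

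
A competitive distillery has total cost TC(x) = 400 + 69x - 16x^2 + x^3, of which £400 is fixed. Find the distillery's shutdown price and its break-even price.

AVC = 69 - 16x + x^2; minimized at x = 8, giving min AVC = £5. That is the shutdown price.
ATC = 400/x + 69 - 16x + x^2. Setting dATC/dx = −400/x^2 − 16 + 2x = 0 gives x = 10 (since 2·10^3 − 16·10^2 = 400).
min ATC = 400/10 + 69 − 16·10 + 10^2 = £49. That is the break-even price.
For £5 ≤ P < £49 the firm produces at a loss; below £5 it shuts down.

Shutdown price = £5; break-even price = £49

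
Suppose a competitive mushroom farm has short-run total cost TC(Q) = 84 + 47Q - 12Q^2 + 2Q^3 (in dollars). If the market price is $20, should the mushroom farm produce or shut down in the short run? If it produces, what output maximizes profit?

Shut down

From TC, MC = TC'(Q) = 47 - 24Q + 6Q^2 and AVC = VC/Q = 47 - 12Q + 2Q^2.
The AVC parabola has its vertex at Q = 12/4 = 3, where AVC = 47 - 12·3 + 2·3^2 = $29.
Since P = $20 < min AVC = $29, price fails to cover variable cost at any output.
The firm minimizes its loss by shutting down and losing only its fixed cost of $84.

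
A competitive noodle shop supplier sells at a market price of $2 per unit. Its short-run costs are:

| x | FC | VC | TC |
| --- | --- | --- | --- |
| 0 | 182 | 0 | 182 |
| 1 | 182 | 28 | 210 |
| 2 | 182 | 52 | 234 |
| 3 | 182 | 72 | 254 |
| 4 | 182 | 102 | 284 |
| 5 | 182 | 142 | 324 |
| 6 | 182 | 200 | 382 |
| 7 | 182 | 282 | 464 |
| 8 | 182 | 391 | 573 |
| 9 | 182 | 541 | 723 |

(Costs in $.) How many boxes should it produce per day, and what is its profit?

x = 0 (shut down); profit = -$182

Tabulate TR − TC: x=0: -182; x=1: -208; x=2: -230; x=3: -248; x=4: -276; x=5: -314; x=6: -370; x=7: -450; x=8: -557; x=9: -705.
Profit is highest at x = 0. Equivalently, the lowest AVC in the table is 72/3 ≈ $24 at x = 3, and P = $2 falls below it — price never covers variable cost, so the firm shuts down and loses only its fixed cost.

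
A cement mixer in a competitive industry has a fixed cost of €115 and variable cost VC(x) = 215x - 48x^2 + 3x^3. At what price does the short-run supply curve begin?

€23 per unit

The shutdown price is the minimum of AVC. VC = 215x - 48x^2 + 3x^3, so AVC = 215 - 48x + 3x^2.
dAVC/dx = -48 + 6x = 0 gives x = 8. min AVC = 215 - 48·8 + 3·8^2 = 23.
For P < €23 the firm produces nothing.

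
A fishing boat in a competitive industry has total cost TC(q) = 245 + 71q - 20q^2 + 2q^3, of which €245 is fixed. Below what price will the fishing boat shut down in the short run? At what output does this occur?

€21 per unit, at q = 5

The firm shuts down when price falls below the minimum of average variable cost. AVC = VC/q = 71 - 20q + 2q^2.
At the minimum of AVC, MC = AVC. MC = 71 - 40q + 6q^2; setting MC = AVC gives 4q^2 - 20q = 0, so q = 5. min AVC = 21.
For P < €21 the firm produces nothing.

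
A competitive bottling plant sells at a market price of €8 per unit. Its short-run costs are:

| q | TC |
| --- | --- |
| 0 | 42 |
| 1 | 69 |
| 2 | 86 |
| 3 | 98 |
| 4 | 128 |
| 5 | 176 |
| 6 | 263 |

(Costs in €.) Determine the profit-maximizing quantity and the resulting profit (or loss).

Compute π = P·q − TC at each output: q=0: -42; q=1: -61; q=2: -70; q=3: -74; q=4: -96; q=5: -136; q=6: -215.
Profit is highest at q = 0. Equivalently, the lowest AVC in the table is 56/3 ≈ €18.67 at q = 3, and P = €8 falls below it — price never covers variable cost, so the firm shuts down and loses only its fixed cost.

q = 0 (shut down); profit = -€42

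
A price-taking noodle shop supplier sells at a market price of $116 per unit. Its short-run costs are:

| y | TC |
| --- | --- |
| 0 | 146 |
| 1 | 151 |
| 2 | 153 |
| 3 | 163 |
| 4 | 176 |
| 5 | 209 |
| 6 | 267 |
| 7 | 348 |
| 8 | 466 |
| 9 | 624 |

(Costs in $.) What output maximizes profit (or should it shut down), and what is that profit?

Tabulate TR − TC: y=0: -146; y=1: -35; y=2: 79; y=3: 185; y=4: 288; y=5: 371; y=6: 429; y=7: 464; y=8: 462; y=9: 420.
Profit is maximized at y = 7. AVC there is 202/7 = $28.86 ≤ P, so producing beats shutting down (which would give -$146).

y = 7; profit = $464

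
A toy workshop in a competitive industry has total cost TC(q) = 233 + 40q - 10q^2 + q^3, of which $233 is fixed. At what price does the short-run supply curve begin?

Short-run supply begins at min AVC. From VC = 40q - 10q^2 + q^3, AVC = 40 - 10q + q^2.
At the minimum of AVC, MC = AVC. MC = 40 - 20q + 3q^2; setting MC = AVC gives 2q^2 - 10q = 0, so q = 5. min AVC = 15.
So the shutdown price is $15.

$15 per unit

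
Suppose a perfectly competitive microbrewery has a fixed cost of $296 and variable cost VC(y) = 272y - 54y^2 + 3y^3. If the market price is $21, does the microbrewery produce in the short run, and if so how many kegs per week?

Shut down

Strip out fixed cost: VC = 272y - 54y^2 + 3y^3. Then AVC = 272 - 54y + 3y^2 and MC = 272 - 108y + 9y^2.
The AVC parabola has its vertex at y = 54/6 = 9, where AVC = 272 - 54·9 + 3·9^2 = $29.
P = $21 lies below min AVC = $29; no output level covers variable cost.
Best response: produce nothing and absorb the $296 fixed cost.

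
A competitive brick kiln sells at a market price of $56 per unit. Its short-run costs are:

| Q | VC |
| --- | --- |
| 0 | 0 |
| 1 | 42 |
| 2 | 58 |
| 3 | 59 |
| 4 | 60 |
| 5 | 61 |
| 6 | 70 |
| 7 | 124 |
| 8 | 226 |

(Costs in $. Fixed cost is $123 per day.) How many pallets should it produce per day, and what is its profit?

Q = 7; profit = $145

Profit at each row (π = 56Q − TC): Q=0: -123; Q=1: -109; Q=2: -69; Q=3: -14; Q=4: 41; Q=5: 96; Q=6: 143; Q=7: 145; Q=8: 99.
Profit is maximized at Q = 7. AVC there is 124/7 = $17.71 ≤ P, so producing beats shutting down (which would give -$123).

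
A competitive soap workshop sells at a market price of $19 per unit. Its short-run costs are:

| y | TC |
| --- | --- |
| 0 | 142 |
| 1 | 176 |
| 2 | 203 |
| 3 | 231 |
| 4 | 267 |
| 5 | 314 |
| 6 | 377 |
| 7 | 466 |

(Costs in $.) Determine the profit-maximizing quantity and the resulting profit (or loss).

y = 0 (shut down); profit = -$142

Tabulate TR − TC: y=0: -142; y=1: -157; y=2: -165; y=3: -174; y=4: -191; y=5: -219; y=6: -263; y=7: -333.
Profit is highest at y = 0. Equivalently, the lowest AVC in the table is 89/3 ≈ $29.67 at y = 3, and P = $19 falls below it — price never covers variable cost, so the firm shuts down and loses only its fixed cost.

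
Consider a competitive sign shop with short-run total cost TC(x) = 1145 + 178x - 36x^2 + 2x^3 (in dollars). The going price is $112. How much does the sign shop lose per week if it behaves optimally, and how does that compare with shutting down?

AVC = 178 - 36x + 2x^2 has its minimum $16 at x = 9; price $112 clears that bar, so the firm operates.
With MC = 178 - 72x + 6x^2, P = MC on the upward-sloping part at x* = 11.
TR = 112·11 = 1232. TC = 1145 + 264 = 1409. Profit = 1232 − 1409 = -$177.
Shutting down would mean losing the fixed cost of $1145, so operating at a loss of $177 is better by $968.

Profit = -$177 at x = 11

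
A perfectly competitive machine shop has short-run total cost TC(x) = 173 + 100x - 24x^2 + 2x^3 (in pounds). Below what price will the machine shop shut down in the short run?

£28 per unit

Short-run supply begins at min AVC. From VC = 100x - 24x^2 + 2x^3, AVC = 100 - 24x + 2x^2.
At the minimum of AVC, MC = AVC. MC = 100 - 48x + 6x^2; setting MC = AVC gives 4x^2 - 24x = 0, so x = 6. min AVC = 28.
The firm shuts down for any P below £28.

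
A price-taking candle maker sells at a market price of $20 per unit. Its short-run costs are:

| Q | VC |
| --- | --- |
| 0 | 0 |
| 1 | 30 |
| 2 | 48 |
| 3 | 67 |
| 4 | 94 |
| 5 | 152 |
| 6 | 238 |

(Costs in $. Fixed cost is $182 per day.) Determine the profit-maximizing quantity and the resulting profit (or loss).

Q = 0 (shut down); profit = -$182

Compute π = P·Q − TC at each output: Q=0: -182; Q=1: -192; Q=2: -190; Q=3: -189; Q=4: -196; Q=5: -234; Q=6: -300.
Profit is highest at Q = 0. Equivalently, the lowest AVC in the table is 67/3 ≈ $22.33 at Q = 3, and P = $20 falls below it — price never covers variable cost, so the firm shuts down and loses only its fixed cost.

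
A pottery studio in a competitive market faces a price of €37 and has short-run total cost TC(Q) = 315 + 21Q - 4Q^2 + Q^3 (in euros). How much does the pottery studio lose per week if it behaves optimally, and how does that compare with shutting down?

AVC = 21 - 4Q + Q^2 has its minimum €17 at Q = 2; price €37 clears that bar, so the firm operates.
With MC = 21 - 8Q + 3Q^2, P = MC on the upward-sloping part at Q* = 4.
TR = 37·4 = 148. TC = 315 + 84 = 399. Profit = 148 − 399 = -€251.
By producing, the firm covers all variable cost plus €64 of fixed cost; shutting down would lose the full €315.

Profit = -€251 at Q = 4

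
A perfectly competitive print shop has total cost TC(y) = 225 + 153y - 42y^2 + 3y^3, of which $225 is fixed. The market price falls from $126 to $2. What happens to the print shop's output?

Output falls from 9 to 0 (the firm shuts down)

MC = 153 - 84y + 9y^2; the shutdown threshold is min AVC = $6 (at y = 7).
With P = $126 above the shutdown price, P = MC gives y = 9.
At P = $2 < min AVC = $6, price no longer covers variable cost at any output, so the firm shuts down: y = 0.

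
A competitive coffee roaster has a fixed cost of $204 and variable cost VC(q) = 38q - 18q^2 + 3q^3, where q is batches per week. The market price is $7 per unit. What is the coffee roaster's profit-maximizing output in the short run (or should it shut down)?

Shut down

Variable cost is VC = 38q - 18q^2 + 3q^3, so AVC = VC/q = 38 - 18q + 3q^2 and MC = dTC/dq = 38 - 36q + 9q^2.
AVC hits its minimum where MC = AVC, at q = 3, giving min AVC = 38 - 18·3 + 3·3^2 = $11.
Since P = $7 < min AVC = $11, price fails to cover variable cost at any output.
Shutting down limits the loss to fixed cost, $204.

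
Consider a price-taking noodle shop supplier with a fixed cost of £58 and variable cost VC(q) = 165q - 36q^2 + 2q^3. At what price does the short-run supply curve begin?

The firm shuts down when price falls below the minimum of average variable cost. AVC = VC/q = 165 - 36q + 2q^2.
At the minimum of AVC, MC = AVC. MC = 165 - 72q + 6q^2; setting MC = AVC gives 4q^2 - 36q = 0, so q = 9. min AVC = 3.
For P < £3 the firm produces nothing.

£3 per unit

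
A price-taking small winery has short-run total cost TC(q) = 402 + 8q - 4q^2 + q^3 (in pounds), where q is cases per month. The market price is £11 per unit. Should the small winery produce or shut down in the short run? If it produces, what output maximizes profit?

Produce at q = 3

Strip out fixed cost: VC = 8q - 4q^2 + q^3. Then AVC = 8 - 4q + q^2 and MC = 8 - 8q + 3q^2.
AVC hits its minimum where MC = AVC, at q = 2, giving min AVC = 8 - 4·2 + 2^2 = £4.
P = £11 exceeds min AVC = £4, so the firm stays open.
Solving P = MC: -3 - 8q + 3q^2 = 0 ⇒ q = -1/3 or 3. On the upward-sloping branch, q* = 3.
Check: AVC at q = 3 is £5 ≤ P, so revenue covers variable cost.
Profit = P·q − TC = 11·3 − 417 = -£384, a loss, but smaller than the £402 fixed cost the firm would lose by shutting down.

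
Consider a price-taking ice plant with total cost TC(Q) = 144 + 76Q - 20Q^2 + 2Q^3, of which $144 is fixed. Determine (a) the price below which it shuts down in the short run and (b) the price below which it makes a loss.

AVC = 76 - 20Q + 2Q^2; minimized at Q = 5, giving min AVC = $26. That is the shutdown price.
ATC = 144/Q + 76 - 20Q + 2Q^2. Setting dATC/dQ = −144/Q^2 − 20 + 4Q = 0 gives Q = 6 (since 4·6^3 − 20·6^2 = 144).
min ATC = 144/6 + 76 − 20·6 + 2·6^2 = $52. That is the break-even price.
Between these two prices the firm operates at a loss; above $52 it earns a profit.

Shutdown price = $26; break-even price = $52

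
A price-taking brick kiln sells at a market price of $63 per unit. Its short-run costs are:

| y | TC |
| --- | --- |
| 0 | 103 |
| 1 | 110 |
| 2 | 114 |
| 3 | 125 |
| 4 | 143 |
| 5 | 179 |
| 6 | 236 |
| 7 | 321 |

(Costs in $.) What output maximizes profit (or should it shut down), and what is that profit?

y = 6; profit = $142

Compute π = P·y − TC at each output: y=0: -103; y=1: -47; y=2: 12; y=3: 64; y=4: 109; y=5: 136; y=6: 142; y=7: 120.
Profit is maximized at y = 6. AVC there is 133/6 = $22.17 ≤ P, so producing beats shutting down (which would give -$103).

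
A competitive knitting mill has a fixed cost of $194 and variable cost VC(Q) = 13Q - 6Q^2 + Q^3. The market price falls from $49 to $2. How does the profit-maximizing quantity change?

AVC = 13 - 6Q + Q^2, minimized at Q = 3 where min AVC = $4. MC = 13 - 12Q + 3Q^2.
At P = $49 ≥ min AVC, set P = MC on the rising branch: Q = 6.
At P = $2 < min AVC = $4, price no longer covers variable cost at any output, so the firm shuts down: Q = 0.

Output falls from 6 to 0 (the firm shuts down)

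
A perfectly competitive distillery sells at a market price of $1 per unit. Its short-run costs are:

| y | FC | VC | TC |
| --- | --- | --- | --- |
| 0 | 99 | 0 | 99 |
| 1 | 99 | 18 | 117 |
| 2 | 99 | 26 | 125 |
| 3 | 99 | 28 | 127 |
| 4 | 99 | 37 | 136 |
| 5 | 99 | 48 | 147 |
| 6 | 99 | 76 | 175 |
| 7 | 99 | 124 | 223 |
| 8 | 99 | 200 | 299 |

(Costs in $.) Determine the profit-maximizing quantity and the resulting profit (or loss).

Compute π = P·y − TC at each output: y=0: -99; y=1: -116; y=2: -123; y=3: -124; y=4: -132; y=5: -142; y=6: -169; y=7: -216; y=8: -291.
Profit is highest at y = 0. Equivalently, the lowest AVC in the table is 37/4 ≈ $9.25 at y = 4, and P = $1 falls below it — price never covers variable cost, so the firm shuts down and loses only its fixed cost.

y = 0 (shut down); profit = -$99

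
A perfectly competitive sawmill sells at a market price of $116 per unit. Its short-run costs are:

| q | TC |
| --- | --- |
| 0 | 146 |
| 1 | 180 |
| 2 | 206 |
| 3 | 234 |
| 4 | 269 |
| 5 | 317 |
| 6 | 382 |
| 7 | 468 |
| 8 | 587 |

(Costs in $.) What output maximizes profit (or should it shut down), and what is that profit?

Tabulate TR − TC: q=0: -146; q=1: -64; q=2: 26; q=3: 114; q=4: 195; q=5: 263; q=6: 314; q=7: 344; q=8: 341.
Profit is maximized at q = 7. AVC there is 322/7 = $46 ≤ P, so producing beats shutting down (which would give -$146).

q = 7; profit = $344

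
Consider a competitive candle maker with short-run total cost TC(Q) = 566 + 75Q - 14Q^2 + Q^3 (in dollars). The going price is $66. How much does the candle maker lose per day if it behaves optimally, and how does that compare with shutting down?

Profit = -$242 at Q = 9

AVC = 75 - 14Q + Q^2; min AVC = $26 at Q = 7. Since P = $66 ≥ min AVC, the firm produces.
MC = 75 - 28Q + 3Q^2. Setting P = MC and taking the root on the rising branch gives Q* = 9.
TR = 66·9 = 594. TC = 566 + 270 = 836. Profit = 594 − 836 = -$242.
Shutting down would mean losing the fixed cost of $566, so operating at a loss of $242 is better by $324.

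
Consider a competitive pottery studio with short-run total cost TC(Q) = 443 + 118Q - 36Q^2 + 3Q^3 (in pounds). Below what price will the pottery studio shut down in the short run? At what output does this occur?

£10 per unit, at Q = 6

The firm shuts down when price falls below the minimum of average variable cost. AVC = VC/Q = 118 - 36Q + 3Q^2.
At the minimum of AVC, MC = AVC. MC = 118 - 72Q + 9Q^2; setting MC = AVC gives 6Q^2 - 36Q = 0, so Q = 6. min AVC = 10.
For P < £10 the firm produces nothing.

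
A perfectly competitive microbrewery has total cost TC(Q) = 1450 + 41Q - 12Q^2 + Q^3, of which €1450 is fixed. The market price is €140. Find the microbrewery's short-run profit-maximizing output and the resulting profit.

AVC = 41 - 12Q + Q^2 has its minimum €5 at Q = 6; price €140 clears that bar, so the firm operates.
With MC = 41 - 24Q + 3Q^2, P = MC on the upward-sloping part at Q* = 11.
TR = 140·11 = 1540. TC = 1450 + 330 = 1780. Profit = 1540 − 1780 = -€240.
Shutting down would mean losing the fixed cost of €1450, so operating at a loss of €240 is better by €1210.

Profit = -€240 at Q = 11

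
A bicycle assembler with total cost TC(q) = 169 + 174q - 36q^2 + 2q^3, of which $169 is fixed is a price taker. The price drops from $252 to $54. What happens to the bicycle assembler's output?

Output falls from 13 to 10

MC = 174 - 72q + 6q^2; the shutdown threshold is min AVC = $12 (at q = 9).
At P = $252 ≥ min AVC, set P = MC on the rising branch: q = 13.
At P = $54 ≥ min AVC, set P = MC: q = 10. The firm stays open but cuts output.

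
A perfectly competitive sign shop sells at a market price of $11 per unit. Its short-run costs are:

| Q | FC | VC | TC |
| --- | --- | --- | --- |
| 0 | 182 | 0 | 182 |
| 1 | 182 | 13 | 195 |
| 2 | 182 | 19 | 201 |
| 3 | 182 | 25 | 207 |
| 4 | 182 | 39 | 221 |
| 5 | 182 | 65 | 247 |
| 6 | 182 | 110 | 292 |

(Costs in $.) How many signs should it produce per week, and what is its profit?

Tabulate TR − TC: Q=0: -182; Q=1: -184; Q=2: -179; Q=3: -174; Q=4: -177; Q=5: -192; Q=6: -226.
Profit is maximized at Q = 3. AVC there is 25/3 = $8.33 ≤ P, so producing beats shutting down (which would give -$182).

Q = 3; profit = -$174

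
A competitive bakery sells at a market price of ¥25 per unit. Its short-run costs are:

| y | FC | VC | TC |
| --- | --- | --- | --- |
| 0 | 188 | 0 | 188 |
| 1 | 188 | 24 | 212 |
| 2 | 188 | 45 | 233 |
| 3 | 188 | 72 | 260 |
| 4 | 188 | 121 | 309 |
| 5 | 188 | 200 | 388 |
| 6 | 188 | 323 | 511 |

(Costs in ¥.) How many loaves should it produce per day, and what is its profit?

Tabulate TR − TC: y=0: -188; y=1: -187; y=2: -183; y=3: -185; y=4: -209; y=5: -263; y=6: -361.
Profit is maximized at y = 2. AVC there is 45/2 = ¥22.50 ≤ P, so producing beats shutting down (which would give -¥188).

y = 2; profit = -¥183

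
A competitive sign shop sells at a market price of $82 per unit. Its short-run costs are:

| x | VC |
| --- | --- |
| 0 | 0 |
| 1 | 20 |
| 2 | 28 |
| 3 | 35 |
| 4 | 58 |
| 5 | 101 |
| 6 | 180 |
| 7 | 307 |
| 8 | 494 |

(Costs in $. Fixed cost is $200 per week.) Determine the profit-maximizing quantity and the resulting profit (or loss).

Compute π = P·x − TC at each output: x=0: -200; x=1: -138; x=2: -64; x=3: 11; x=4: 70; x=5: 109; x=6: 112; x=7: 67; x=8: -38.
Profit is maximized at x = 6. AVC there is 180/6 = $30 ≤ P, so producing beats shutting down (which would give -$200).

x = 6; profit = $112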